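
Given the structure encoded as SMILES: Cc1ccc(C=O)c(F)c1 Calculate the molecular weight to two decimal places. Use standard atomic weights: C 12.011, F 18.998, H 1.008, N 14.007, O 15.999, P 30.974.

138.14 g/mol

First, the molecular formula is C8H7FO (counting implicit H from valence).
  C: 8 × 12.011 = 96.088
  F: 1 × 18.998 = 18.998
  H: 7 × 1.008 = 7.056
  O: 1 × 15.999 = 15.999
Sum: 8×12.011 + 1×18.998 + 7×1.008 + 1×15.999 = 138.141 → 138.14 g/mol.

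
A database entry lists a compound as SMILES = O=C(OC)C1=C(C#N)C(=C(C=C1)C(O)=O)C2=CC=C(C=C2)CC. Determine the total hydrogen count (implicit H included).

Walk through each heavy atom and fill implicit hydrogens from standard valence (C 4, N 3, O 2, S 2, halogen 1):
  atom 1: O, bond orders sum to 2 (valence 2) → 0 H
  atom 2: C, bond orders sum to 4 (valence 4) → 0 H
  atom 3: O, bond orders sum to 2 (valence 2) → 0 H
  atom 4: C, bond orders sum to 1 (valence 4) → 3 H
  atom 5: C, bond orders sum to 4 (valence 4) → 0 H
  atom 6: C, bond orders sum to 4 (valence 4) → 0 H
  atom 7: C, bond orders sum to 4 (valence 4) → 0 H
  atom 8: N, bond orders sum to 3 (valence 3) → 0 H
  atom 9: C, bond orders sum to 4 (valence 4) → 0 H
  atom 10: C, bond orders sum to 4 (valence 4) → 0 H
  atom 11: C, bond orders sum to 3 (valence 4) → 1 H
  atom 12: C, bond orders sum to 3 (valence 4) → 1 H
  atom 13: C, bond orders sum to 4 (valence 4) → 0 H
  atom 14: O, bond orders sum to 1 (valence 2) → 1 H
  atom 15: O, bond orders sum to 2 (valence 2) → 0 H
  atom 16: C, bond orders sum to 4 (valence 4) → 0 H
  atom 17: C, bond orders sum to 3 (valence 4) → 1 H
  atom 18: C, bond orders sum to 3 (valence 4) → 1 H
  atom 19: C, bond orders sum to 4 (valence 4) → 0 H
  atom 20: C, bond orders sum to 3 (valence 4) → 1 H
  atom 21: C, bond orders sum to 3 (valence 4) → 1 H
  atom 22: C, bond orders sum to 2 (valence 4) → 2 H
  atom 23: C, bond orders sum to 1 (valence 4) → 3 H
Total hydrogens: 15.

15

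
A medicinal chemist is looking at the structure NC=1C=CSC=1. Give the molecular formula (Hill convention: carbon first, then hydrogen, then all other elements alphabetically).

C4H5NS

Walk through each heavy atom and fill implicit hydrogens from standard valence (C 4, N 3, O 2, S 2, halogen 1):
  atom 1: N, bond orders sum to 1 (valence 3) → 2 H
  atom 2: C, bond orders sum to 4 (valence 4) → 0 H
  atom 3: C, bond orders sum to 3 (valence 4) → 1 H
  atom 4: C, bond orders sum to 3 (valence 4) → 1 H
  atom 5: S, bond orders sum to 2 (valence 2) → 0 H
  atom 6: C, bond orders sum to 3 (valence 4) → 1 H
Totals → C:4, H:5, N:1, S:1.
In Hill order: C4H5NS.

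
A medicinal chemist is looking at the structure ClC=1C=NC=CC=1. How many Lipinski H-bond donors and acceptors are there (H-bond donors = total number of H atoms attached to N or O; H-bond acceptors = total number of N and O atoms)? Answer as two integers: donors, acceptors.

Donors: find every N or O and count the H atoms it carries.
  atom 4 (N): bond orders sum to 3 → 0 H
Lipinski HBD = 0.
Acceptors: N atoms = 1, O atoms = 0 → HBA = 1.

0, 1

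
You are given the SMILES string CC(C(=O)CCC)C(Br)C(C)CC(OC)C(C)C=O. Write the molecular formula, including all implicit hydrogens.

C15H27BrO3

Walk through each heavy atom and fill implicit hydrogens from standard valence (C 4, N 3, O 2, S 2, halogen 1):
  atom 1: C, bond orders sum to 1 (valence 4) → 3 H
  atom 2: C, bond orders sum to 3 (valence 4) → 1 H
  atom 3: C, bond orders sum to 4 (valence 4) → 0 H
  atom 4: O, bond orders sum to 2 (valence 2) → 0 H
  atom 5: C, bond orders sum to 2 (valence 4) → 2 H
  atom 6: C, bond orders sum to 2 (valence 4) → 2 H
  atom 7: C, bond orders sum to 1 (valence 4) → 3 H
  atom 8: C, bond orders sum to 3 (valence 4) → 1 H
  atom 9: Br (halogen, monovalent) → 0 H
  atom 10: C, bond orders sum to 3 (valence 4) → 1 H
  atom 11: C, bond orders sum to 1 (valence 4) → 3 H
  atom 12: C, bond orders sum to 2 (valence 4) → 2 H
  atom 13: C, bond orders sum to 3 (valence 4) → 1 H
  atom 14: O, bond orders sum to 2 (valence 2) → 0 H
  atom 15: C, bond orders sum to 1 (valence 4) → 3 H
  atom 16: C, bond orders sum to 3 (valence 4) → 1 H
  atom 17: C, bond orders sum to 1 (valence 4) → 3 H
  atom 18: C, bond orders sum to 3 (valence 4) → 1 H
  atom 19: O, bond orders sum to 2 (valence 2) → 0 H
Totals → C:15, H:27, Br:1, O:3.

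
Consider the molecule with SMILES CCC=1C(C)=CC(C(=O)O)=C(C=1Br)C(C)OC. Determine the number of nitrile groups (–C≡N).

0

Scan the SMILES for the nitrile motif — none present.
Groups that are present: 1 carboxylic acid, 1 ether.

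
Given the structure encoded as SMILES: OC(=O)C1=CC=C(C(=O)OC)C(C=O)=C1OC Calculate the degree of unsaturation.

7

Degree of unsaturation = (number of rings) + (number of π bonds).
Ring closures in the SMILES: 1.
π bonds: 6 double bonds (each 1 DoU) → 6 DoU from unsaturation.
Total DoU = 1 + 6 = 7.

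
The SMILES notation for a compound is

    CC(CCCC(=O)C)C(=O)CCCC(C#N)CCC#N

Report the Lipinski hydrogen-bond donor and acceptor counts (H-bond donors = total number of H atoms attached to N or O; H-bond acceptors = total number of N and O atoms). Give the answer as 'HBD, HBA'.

Donors: find every N or O and count the H atoms it carries.
  atom 7 (O): bond orders sum to 2 → 0 H
  atom 10 (O): bond orders sum to 2 → 0 H
  atom 16 (N): bond orders sum to 3 → 0 H
  atom 20 (N): bond orders sum to 3 → 0 H
Lipinski HBD = 0.
Acceptors: N atoms = 2, O atoms = 2 → HBA = 4.

0, 4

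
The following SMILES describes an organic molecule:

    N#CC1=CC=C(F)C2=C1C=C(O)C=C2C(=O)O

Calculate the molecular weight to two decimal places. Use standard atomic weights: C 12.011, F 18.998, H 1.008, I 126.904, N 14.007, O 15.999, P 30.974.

First, the molecular formula is C12H6FNO3 (counting implicit H from valence).
  C: 12 × 12.011 = 144.132
  F: 1 × 18.998 = 18.998
  H: 6 × 1.008 = 6.048
  N: 1 × 14.007 = 14.007
  O: 3 × 15.999 = 47.997
Sum: 12×12.011 + 1×18.998 + 6×1.008 + 1×14.007 + 3×15.999 = 231.182 → 231.18 g/mol.

231.18 g/mol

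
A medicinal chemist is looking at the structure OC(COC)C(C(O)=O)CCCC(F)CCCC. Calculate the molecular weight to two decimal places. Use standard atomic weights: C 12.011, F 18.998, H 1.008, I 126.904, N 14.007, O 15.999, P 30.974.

264.34 g/mol

First, the molecular formula is C13H25FO4 (counting implicit H from valence).
  C: 13 × 12.011 = 156.143
  F: 1 × 18.998 = 18.998
  H: 25 × 1.008 = 25.200
  O: 4 × 15.999 = 63.996
Sum: 13×12.011 + 1×18.998 + 25×1.008 + 4×15.999 = 264.337 → 264.34 g/mol.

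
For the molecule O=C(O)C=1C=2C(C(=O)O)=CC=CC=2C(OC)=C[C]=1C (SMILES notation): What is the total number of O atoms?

5

Scan the SMILES for O atoms (remember two-letter symbols like Cl and Br are single atoms).
Oxygen count: 5.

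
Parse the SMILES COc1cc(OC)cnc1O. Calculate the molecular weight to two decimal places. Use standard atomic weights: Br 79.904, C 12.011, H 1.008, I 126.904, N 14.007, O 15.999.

155.15 g/mol

First, the molecular formula is C7H9NO3 (counting implicit H from valence).
  C: 7 × 12.011 = 84.077
  H: 9 × 1.008 = 9.072
  N: 1 × 14.007 = 14.007
  O: 3 × 15.999 = 47.997
Sum: 7×12.011 + 9×1.008 + 1×14.007 + 3×15.999 = 155.153 → 155.15 g/mol.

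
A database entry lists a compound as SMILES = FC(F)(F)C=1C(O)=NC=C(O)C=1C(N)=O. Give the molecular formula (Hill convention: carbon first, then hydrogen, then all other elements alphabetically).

Walk through each heavy atom and fill implicit hydrogens from standard valence (C 4, N 3, O 2, S 2, halogen 1):
  atom 1: F (halogen, monovalent) → 0 H
  atom 2: C, bond orders sum to 4 (valence 4) → 0 H
  atom 3: F (halogen, monovalent) → 0 H
  atom 4: F (halogen, monovalent) → 0 H
  atom 5: C, bond orders sum to 4 (valence 4) → 0 H
  atom 6: C, bond orders sum to 4 (valence 4) → 0 H
  atom 7: O, bond orders sum to 1 (valence 2) → 1 H
  atom 8: N, bond orders sum to 3 (valence 3) → 0 H
  atom 9: C, bond orders sum to 3 (valence 4) → 1 H
  atom 10: C, bond orders sum to 4 (valence 4) → 0 H
  atom 11: O, bond orders sum to 1 (valence 2) → 1 H
  atom 12: C, bond orders sum to 4 (valence 4) → 0 H
  atom 13: C, bond orders sum to 4 (valence 4) → 0 H
  atom 14: N, bond orders sum to 1 (valence 3) → 2 H
  atom 15: O, bond orders sum to 2 (valence 2) → 0 H
Totals → C:7, H:5, F:3, N:2, O:3.
In Hill order: C7H5F3N2O3.

C7H5F3N2O3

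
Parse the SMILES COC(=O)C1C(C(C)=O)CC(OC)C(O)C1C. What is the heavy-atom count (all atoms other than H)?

17

Every atom symbol written in the SMILES (organic subset) is one heavy atom; implicit H are not written.
Heavy atoms by element → C:12, O:5.
Total: 17.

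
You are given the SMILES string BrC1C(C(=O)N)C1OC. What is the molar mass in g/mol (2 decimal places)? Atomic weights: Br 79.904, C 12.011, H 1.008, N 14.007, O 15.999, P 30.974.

First, the molecular formula is C5H8BrNO2 (counting implicit H from valence).
  Br: 1 × 79.904 = 79.904
  C: 5 × 12.011 = 60.055
  H: 8 × 1.008 = 8.064
  N: 1 × 14.007 = 14.007
  O: 2 × 15.999 = 31.998
Sum: 1×79.904 + 5×12.011 + 8×1.008 + 1×14.007 + 2×15.999 = 194.028 → 194.03 g/mol.

194.03 g/mol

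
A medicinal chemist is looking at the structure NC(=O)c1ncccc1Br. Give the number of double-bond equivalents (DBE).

5

Molecular formula: C6H5BrN2O.
DoU = (2C + 2 + N − H − X) / 2, where X is the halogen count and O/S are ignored.
    = (2·6 + 2 + 2 − 5 − 1) / 2 = 10 / 2 = 5.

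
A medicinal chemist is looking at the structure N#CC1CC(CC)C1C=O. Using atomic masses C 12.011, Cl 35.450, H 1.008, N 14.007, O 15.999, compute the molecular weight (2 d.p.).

First, the molecular formula is C8H11NO (counting implicit H from valence).
  C: 8 × 12.011 = 96.088
  H: 11 × 1.008 = 11.088
  N: 1 × 14.007 = 14.007
  O: 1 × 15.999 = 15.999
Sum: 8×12.011 + 11×1.008 + 1×14.007 + 1×15.999 = 137.182 → 137.18 g/mol.

137.18 g/mol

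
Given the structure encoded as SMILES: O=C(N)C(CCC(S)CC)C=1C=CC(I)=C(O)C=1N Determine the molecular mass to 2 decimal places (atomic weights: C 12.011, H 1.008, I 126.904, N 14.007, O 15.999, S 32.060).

394.27 g/mol

First, the molecular formula is C13H19IN2O2S (counting implicit H from valence).
  C: 13 × 12.011 = 156.143
  H: 19 × 1.008 = 19.152
  I: 1 × 126.904 = 126.904
  N: 2 × 14.007 = 28.014
  O: 2 × 15.999 = 31.998
  S: 1 × 32.060 = 32.060
Sum: 13×12.011 + 19×1.008 + 1×126.904 + 2×14.007 + 2×15.999 + 1×32.060 = 394.271 → 394.27 g/mol.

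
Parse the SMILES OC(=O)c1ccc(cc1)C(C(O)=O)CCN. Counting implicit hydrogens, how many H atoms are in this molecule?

Walk through each heavy atom and fill implicit hydrogens from standard valence (C 4, N 3, O 2, S 2, halogen 1); for lowercase aromatic atoms, an aromatic c carries 1 H when it has two neighbours and 0 H with three, and aromatic n carries 0 H:
  atom 1: O, bond orders sum to 1 (valence 2) → 1 H
  atom 2: C, bond orders sum to 4 (valence 4) → 0 H
  atom 3: O, bond orders sum to 2 (valence 2) → 0 H
  atom 4: aromatic c, 3 neighbours → 0 H
  atom 5: aromatic c, 2 neighbours → 1 H
  atom 6: aromatic c, 2 neighbours → 1 H
  atom 7: aromatic c, 3 neighbours → 0 H
  atom 8: aromatic c, 2 neighbours → 1 H
  atom 9: aromatic c, 2 neighbours → 1 H
  atom 10: C, bond orders sum to 3 (valence 4) → 1 H
  atom 11: C, bond orders sum to 4 (valence 4) → 0 H
  atom 12: O, bond orders sum to 1 (valence 2) → 1 H
  atom 13: O, bond orders sum to 2 (valence 2) → 0 H
  atom 14: C, bond orders sum to 2 (valence 4) → 2 H
  atom 15: C, bond orders sum to 2 (valence 4) → 2 H
  atom 16: N, bond orders sum to 1 (valence 3) → 2 H
Total hydrogens: 13.

13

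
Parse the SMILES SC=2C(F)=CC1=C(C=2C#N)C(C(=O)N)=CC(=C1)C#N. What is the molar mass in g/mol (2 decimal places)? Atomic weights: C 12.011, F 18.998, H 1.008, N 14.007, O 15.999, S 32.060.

First, the molecular formula is C13H6FN3OS (counting implicit H from valence).
  C: 13 × 12.011 = 156.143
  F: 1 × 18.998 = 18.998
  H: 6 × 1.008 = 6.048
  N: 3 × 14.007 = 42.021
  O: 1 × 15.999 = 15.999
  S: 1 × 32.060 = 32.060
Sum: 13×12.011 + 1×18.998 + 6×1.008 + 3×14.007 + 1×15.999 + 1×32.060 = 271.269 → 271.27 g/mol.

271.27 g/mol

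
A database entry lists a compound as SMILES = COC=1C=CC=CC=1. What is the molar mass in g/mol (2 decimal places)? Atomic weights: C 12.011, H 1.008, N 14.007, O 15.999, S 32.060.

First, the molecular formula is C7H8O (counting implicit H from valence).
  C: 7 × 12.011 = 84.077
  H: 8 × 1.008 = 8.064
  O: 1 × 15.999 = 15.999
Sum: 7×12.011 + 8×1.008 + 1×15.999 = 108.140 → 108.14 g/mol.

108.14 g/mol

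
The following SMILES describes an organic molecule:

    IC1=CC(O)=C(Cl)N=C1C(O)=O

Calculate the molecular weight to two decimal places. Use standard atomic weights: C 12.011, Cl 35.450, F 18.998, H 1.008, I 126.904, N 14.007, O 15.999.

299.45 g/mol

First, the molecular formula is C6H3ClINO3 (counting implicit H from valence).
  C: 6 × 12.011 = 72.066
  Cl: 1 × 35.450 = 35.450
  H: 3 × 1.008 = 3.024
  I: 1 × 126.904 = 126.904
  N: 1 × 14.007 = 14.007
  O: 3 × 15.999 = 47.997
Sum: 6×12.011 + 1×35.450 + 3×1.008 + 1×126.904 + 1×14.007 + 3×15.999 = 299.448 → 299.45 g/mol.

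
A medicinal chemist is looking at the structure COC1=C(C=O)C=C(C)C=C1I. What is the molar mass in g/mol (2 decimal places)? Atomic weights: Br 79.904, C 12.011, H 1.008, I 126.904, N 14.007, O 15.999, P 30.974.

First, the molecular formula is C9H9IO2 (counting implicit H from valence).
  C: 9 × 12.011 = 108.099
  H: 9 × 1.008 = 9.072
  I: 1 × 126.904 = 126.904
  O: 2 × 15.999 = 31.998
Sum: 9×12.011 + 9×1.008 + 1×126.904 + 2×15.999 = 276.073 → 276.07 g/mol.

276.07 g/mol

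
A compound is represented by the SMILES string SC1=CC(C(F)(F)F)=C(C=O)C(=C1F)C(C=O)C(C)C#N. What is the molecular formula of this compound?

C13H9F4NO2S

Walk through each heavy atom and fill implicit hydrogens from standard valence (C 4, N 3, O 2, S 2, halogen 1):
  atom 1: S, bond orders sum to 1 (valence 2) → 1 H
  atom 2: C, bond orders sum to 4 (valence 4) → 0 H
  atom 3: C, bond orders sum to 3 (valence 4) → 1 H
  atom 4: C, bond orders sum to 4 (valence 4) → 0 H
  atom 5: C, bond orders sum to 4 (valence 4) → 0 H
  atom 6: F (halogen, monovalent) → 0 H
  atom 7: F (halogen, monovalent) → 0 H
  atom 8: F (halogen, monovalent) → 0 H
  atom 9: C, bond orders sum to 4 (valence 4) → 0 H
  atom 10: C, bond orders sum to 3 (valence 4) → 1 H
  atom 11: O, bond orders sum to 2 (valence 2) → 0 H
  atom 12: C, bond orders sum to 4 (valence 4) → 0 H
  atom 13: C, bond orders sum to 4 (valence 4) → 0 H
  atom 14: F (halogen, monovalent) → 0 H
  atom 15: C, bond orders sum to 3 (valence 4) → 1 H
  atom 16: C, bond orders sum to 3 (valence 4) → 1 H
  atom 17: O, bond orders sum to 2 (valence 2) → 0 H
  atom 18: C, bond orders sum to 3 (valence 4) → 1 H
  atom 19: C, bond orders sum to 1 (valence 4) → 3 H
  atom 20: C, bond orders sum to 4 (valence 4) → 0 H
  atom 21: N, bond orders sum to 3 (valence 3) → 0 H
Totals → C:13, H:9, F:4, N:1, O:2, S:1.
In Hill order: C13H9F4NO2S.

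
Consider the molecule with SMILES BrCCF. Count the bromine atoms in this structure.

Scan the SMILES for Br atoms (remember two-letter symbols like Cl and Br are single atoms).
Bromine count: 1.

1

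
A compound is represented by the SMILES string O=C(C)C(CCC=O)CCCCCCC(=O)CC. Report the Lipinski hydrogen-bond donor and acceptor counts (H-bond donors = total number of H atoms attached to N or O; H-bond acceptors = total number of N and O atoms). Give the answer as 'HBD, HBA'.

Donors: find every N or O and count the H atoms it carries.
  atom 1 (O): bond orders sum to 2 → 0 H
  atom 8 (O): bond orders sum to 2 → 0 H
  atom 16 (O): bond orders sum to 2 → 0 H
Lipinski HBD = 0.
Acceptors: N atoms = 0, O atoms = 3 → HBA = 3.

0, 3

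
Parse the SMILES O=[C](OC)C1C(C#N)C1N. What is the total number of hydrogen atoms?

8

Walk through each heavy atom and fill implicit hydrogens from standard valence (C 4, N 3, O 2, S 2, halogen 1):
  atom 1: O, bond orders sum to 2 (valence 2) → 0 H
  atom 2: C with explicit H count 0
  atom 3: O, bond orders sum to 2 (valence 2) → 0 H
  atom 4: C, bond orders sum to 1 (valence 4) → 3 H
  atom 5: C, bond orders sum to 3 (valence 4) → 1 H
  atom 6: C, bond orders sum to 3 (valence 4) → 1 H
  atom 7: C, bond orders sum to 4 (valence 4) → 0 H
  atom 8: N, bond orders sum to 3 (valence 3) → 0 H
  atom 9: C, bond orders sum to 3 (valence 4) → 1 H
  atom 10: N, bond orders sum to 1 (valence 3) → 2 H
Total hydrogens: 8.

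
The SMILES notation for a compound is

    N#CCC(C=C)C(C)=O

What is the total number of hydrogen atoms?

Walk through each heavy atom and fill implicit hydrogens from standard valence (C 4, N 3, O 2, S 2, halogen 1):
  atom 1: N, bond orders sum to 3 (valence 3) → 0 H
  atom 2: C, bond orders sum to 4 (valence 4) → 0 H
  atom 3: C, bond orders sum to 2 (valence 4) → 2 H
  atom 4: C, bond orders sum to 3 (valence 4) → 1 H
  atom 5: C, bond orders sum to 3 (valence 4) → 1 H
  atom 6: C, bond orders sum to 2 (valence 4) → 2 H
  atom 7: C, bond orders sum to 4 (valence 4) → 0 H
  atom 8: C, bond orders sum to 1 (valence 4) → 3 H
  atom 9: O, bond orders sum to 2 (valence 2) → 0 H
Total hydrogens: 9.

9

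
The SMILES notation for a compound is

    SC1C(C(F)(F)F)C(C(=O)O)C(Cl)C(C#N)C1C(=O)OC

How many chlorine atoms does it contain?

Scan the SMILES for Cl atoms (remember two-letter symbols like Cl and Br are single atoms).
Chlorine count: 1.

1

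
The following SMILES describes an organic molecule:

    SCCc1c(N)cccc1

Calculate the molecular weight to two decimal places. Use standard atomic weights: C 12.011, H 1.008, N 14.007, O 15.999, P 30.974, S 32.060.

First, the molecular formula is C8H11NS (counting implicit H from valence).
  C: 8 × 12.011 = 96.088
  H: 11 × 1.008 = 11.088
  N: 1 × 14.007 = 14.007
  S: 1 × 32.060 = 32.060
Sum: 8×12.011 + 11×1.008 + 1×14.007 + 1×32.060 = 153.243 → 153.24 g/mol.

153.24 g/mol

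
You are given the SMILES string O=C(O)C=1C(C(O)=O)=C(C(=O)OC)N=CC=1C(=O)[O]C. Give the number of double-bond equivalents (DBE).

Molecular formula: C11H9NO8.
DoU = (2C + 2 + N − H − X) / 2, where X is the halogen count and O/S are ignored.
    = (2·11 + 2 + 1 − 9 − 0) / 2 = 16 / 2 = 8.

8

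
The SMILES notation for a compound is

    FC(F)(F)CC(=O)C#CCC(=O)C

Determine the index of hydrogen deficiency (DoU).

4

Degree of unsaturation = (number of rings) + (number of π bonds).
Ring closures in the SMILES: 0.
π bonds: 2 double bonds (each 1 DoU), 1 triple bond (each 2 DoU) → 4 DoU from unsaturation.
Total DoU = 0 + 4 = 4.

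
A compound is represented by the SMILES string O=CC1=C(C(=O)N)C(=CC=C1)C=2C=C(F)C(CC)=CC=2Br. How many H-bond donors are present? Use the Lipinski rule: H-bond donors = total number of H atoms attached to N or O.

Donors: find every N or O and count the H atoms it carries.
  atom 1 (O): bond orders sum to 2 → 0 H
  atom 6 (O): bond orders sum to 2 → 0 H
  atom 7 (N): bond orders sum to 1 → 2 H
Lipinski HBD = 2.

2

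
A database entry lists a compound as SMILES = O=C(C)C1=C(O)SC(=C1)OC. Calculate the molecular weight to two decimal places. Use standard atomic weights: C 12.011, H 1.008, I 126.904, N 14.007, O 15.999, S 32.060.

First, the molecular formula is C7H8O3S (counting implicit H from valence).
  C: 7 × 12.011 = 84.077
  H: 8 × 1.008 = 8.064
  O: 3 × 15.999 = 47.997
  S: 1 × 32.060 = 32.060
Sum: 7×12.011 + 8×1.008 + 3×15.999 + 1×32.060 = 172.198 → 172.20 g/mol.

172.20 g/mol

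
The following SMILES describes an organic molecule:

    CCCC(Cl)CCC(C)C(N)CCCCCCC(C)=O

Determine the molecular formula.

C17H34ClNO

Walk through each heavy atom and fill implicit hydrogens from standard valence (C 4, N 3, O 2, S 2, halogen 1):
  atom 1: C, bond orders sum to 1 (valence 4) → 3 H
  atom 2: C, bond orders sum to 2 (valence 4) → 2 H
  atom 3: C, bond orders sum to 2 (valence 4) → 2 H
  atom 4: C, bond orders sum to 3 (valence 4) → 1 H
  atom 5: Cl (halogen, monovalent) → 0 H
  atom 6: C, bond orders sum to 2 (valence 4) → 2 H
  atom 7: C, bond orders sum to 2 (valence 4) → 2 H
  atom 8: C, bond orders sum to 3 (valence 4) → 1 H
  atom 9: C, bond orders sum to 1 (valence 4) → 3 H
  atom 10: C, bond orders sum to 3 (valence 4) → 1 H
  atom 11: N, bond orders sum to 1 (valence 3) → 2 H
  atom 12: C, bond orders sum to 2 (valence 4) → 2 H
  atom 13: C, bond orders sum to 2 (valence 4) → 2 H
  atom 14: C, bond orders sum to 2 (valence 4) → 2 H
  atom 15: C, bond orders sum to 2 (valence 4) → 2 H
  atom 16: C, bond orders sum to 2 (valence 4) → 2 H
  atom 17: C, bond orders sum to 2 (valence 4) → 2 H
  atom 18: C, bond orders sum to 4 (valence 4) → 0 H
  atom 19: C, bond orders sum to 1 (valence 4) → 3 H
  atom 20: O, bond orders sum to 2 (valence 2) → 0 H
Totals → C:17, H:34, Cl:1, N:1, O:1.
In Hill order: C17H34ClNO.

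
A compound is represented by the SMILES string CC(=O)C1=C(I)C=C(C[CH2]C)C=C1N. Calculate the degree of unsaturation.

5

Degree of unsaturation = (number of rings) + (number of π bonds).
Ring closures in the SMILES: 1.
π bonds: 4 double bonds (each 1 DoU) → 4 DoU from unsaturation.
Total DoU = 1 + 4 = 5.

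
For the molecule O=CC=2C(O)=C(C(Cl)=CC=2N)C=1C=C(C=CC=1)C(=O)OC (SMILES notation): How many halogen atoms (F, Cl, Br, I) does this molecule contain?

1

Halogen atoms appear at heavy-atom position 8 (1×Cl).
Other groups present: 1 aldehyde, 1 ester, 1 hydroxyl, 1 primary amine.
Halogen count: 1.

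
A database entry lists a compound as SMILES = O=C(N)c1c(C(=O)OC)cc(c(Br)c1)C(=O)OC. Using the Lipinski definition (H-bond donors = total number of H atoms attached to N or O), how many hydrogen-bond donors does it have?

Donors: find every N or O and count the H atoms it carries.
  atom 1 (O): bond orders sum to 2 → 0 H
  atom 3 (N): bond orders sum to 1 → 2 H
  atom 7 (O): bond orders sum to 2 → 0 H
  atom 8 (O): bond orders sum to 2 → 0 H
  atom 16 (O): bond orders sum to 2 → 0 H
  atom 17 (O): bond orders sum to 2 → 0 H
Lipinski HBD = 2.

2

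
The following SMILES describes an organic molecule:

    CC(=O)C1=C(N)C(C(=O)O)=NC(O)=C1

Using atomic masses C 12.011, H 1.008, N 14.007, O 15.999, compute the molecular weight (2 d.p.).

196.16 g/mol

First, the molecular formula is C8H8N2O4 (counting implicit H from valence).
  C: 8 × 12.011 = 96.088
  H: 8 × 1.008 = 8.064
  N: 2 × 14.007 = 28.014
  O: 4 × 15.999 = 63.996
Sum: 8×12.011 + 8×1.008 + 2×14.007 + 4×15.999 = 196.162 → 196.16 g/mol.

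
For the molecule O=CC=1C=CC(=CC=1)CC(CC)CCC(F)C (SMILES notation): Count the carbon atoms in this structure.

15

Count every carbon token in the SMILES (each C, including those in ring-closure positions and inside branches).
Carbon count: 15.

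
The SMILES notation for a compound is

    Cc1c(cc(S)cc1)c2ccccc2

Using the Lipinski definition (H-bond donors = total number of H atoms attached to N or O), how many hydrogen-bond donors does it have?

Donors: find every N or O and count the H atoms it carries.
  (no N or O atoms present)
Lipinski HBD = 0.

0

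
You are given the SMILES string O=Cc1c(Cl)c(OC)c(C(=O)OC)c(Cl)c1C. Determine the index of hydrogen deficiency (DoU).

Molecular formula: C11H10Cl2O4.
DoU = (2C + 2 + N − H − X) / 2, where X is the halogen count and O/S are ignored.
    = (2·11 + 2 + 0 − 10 − 2) / 2 = 12 / 2 = 6.

6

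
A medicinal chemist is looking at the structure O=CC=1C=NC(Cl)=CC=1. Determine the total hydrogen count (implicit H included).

4

Walk through each heavy atom and fill implicit hydrogens from standard valence (C 4, N 3, O 2, S 2, halogen 1):
  atom 1: O, bond orders sum to 2 (valence 2) → 0 H
  atom 2: C, bond orders sum to 3 (valence 4) → 1 H
  atom 3: C, bond orders sum to 4 (valence 4) → 0 H
  atom 4: C, bond orders sum to 3 (valence 4) → 1 H
  atom 5: N, bond orders sum to 3 (valence 3) → 0 H
  atom 6: C, bond orders sum to 4 (valence 4) → 0 H
  atom 7: Cl (halogen, monovalent) → 0 H
  atom 8: C, bond orders sum to 3 (valence 4) → 1 H
  atom 9: C, bond orders sum to 3 (valence 4) → 1 H
Total hydrogens: 4.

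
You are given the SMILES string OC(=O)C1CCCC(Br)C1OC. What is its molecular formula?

C8H13BrO3

Walk through each heavy atom and fill implicit hydrogens from standard valence (C 4, N 3, O 2, S 2, halogen 1):
  atom 1: O, bond orders sum to 1 (valence 2) → 1 H
  atom 2: C, bond orders sum to 4 (valence 4) → 0 H
  atom 3: O, bond orders sum to 2 (valence 2) → 0 H
  atom 4: C, bond orders sum to 3 (valence 4) → 1 H
  atom 5: C, bond orders sum to 2 (valence 4) → 2 H
  atom 6: C, bond orders sum to 2 (valence 4) → 2 H
  atom 7: C, bond orders sum to 2 (valence 4) → 2 H
  atom 8: C, bond orders sum to 3 (valence 4) → 1 H
  atom 9: Br (halogen, monovalent) → 0 H
  atom 10: C, bond orders sum to 3 (valence 4) → 1 H
  atom 11: O, bond orders sum to 2 (valence 2) → 0 H
  atom 12: C, bond orders sum to 1 (valence 4) → 3 H
Totals → C:8, H:13, Br:1, O:3.
In Hill order: C8H13BrO3.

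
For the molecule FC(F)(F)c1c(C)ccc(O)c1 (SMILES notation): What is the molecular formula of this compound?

C8H7F3O

Walk through each heavy atom and fill implicit hydrogens from standard valence (C 4, N 3, O 2, S 2, halogen 1); for lowercase aromatic atoms, an aromatic c carries 1 H when it has two neighbours and 0 H with three, and aromatic n carries 0 H:
  atom 1: F (halogen, monovalent) → 0 H
  atom 2: C, bond orders sum to 4 (valence 4) → 0 H
  atom 3: F (halogen, monovalent) → 0 H
  atom 4: F (halogen, monovalent) → 0 H
  atom 5: aromatic c, 3 neighbours → 0 H
  atom 6: aromatic c, 3 neighbours → 0 H
  atom 7: C, bond orders sum to 1 (valence 4) → 3 H
  atom 8: aromatic c, 2 neighbours → 1 H
  atom 9: aromatic c, 2 neighbours → 1 H
  atom 10: aromatic c, 3 neighbours → 0 H
  atom 11: O, bond orders sum to 1 (valence 2) → 1 H
  atom 12: aromatic c, 2 neighbours → 1 H
Totals → C:8, H:7, F:3, O:1.
In Hill order: C8H7F3O.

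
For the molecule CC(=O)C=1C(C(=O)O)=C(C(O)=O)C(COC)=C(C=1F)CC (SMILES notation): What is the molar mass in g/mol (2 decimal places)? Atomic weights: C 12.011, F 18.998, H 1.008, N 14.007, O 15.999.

First, the molecular formula is C14H15FO6 (counting implicit H from valence).
  C: 14 × 12.011 = 168.154
  F: 1 × 18.998 = 18.998
  H: 15 × 1.008 = 15.120
  O: 6 × 15.999 = 95.994
Sum: 14×12.011 + 1×18.998 + 15×1.008 + 6×15.999 = 298.266 → 298.27 g/mol.

298.27 g/mol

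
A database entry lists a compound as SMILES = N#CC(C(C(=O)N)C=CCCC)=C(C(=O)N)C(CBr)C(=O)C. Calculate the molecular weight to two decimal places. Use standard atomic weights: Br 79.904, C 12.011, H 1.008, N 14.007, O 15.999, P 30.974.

370.25 g/mol

First, the molecular formula is C15H20BrN3O3 (counting implicit H from valence).
  Br: 1 × 79.904 = 79.904
  C: 15 × 12.011 = 180.165
  H: 20 × 1.008 = 20.160
  N: 3 × 14.007 = 42.021
  O: 3 × 15.999 = 47.997
Sum: 1×79.904 + 15×12.011 + 20×1.008 + 3×14.007 + 3×15.999 = 370.247 → 370.25 g/mol.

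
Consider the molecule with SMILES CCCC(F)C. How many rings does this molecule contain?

0

In SMILES, each pair of matching ring-closure digits denotes one ring-closing bond; the number of such bonds equals the number of independent rings.
Ring-closure bonds here: 0.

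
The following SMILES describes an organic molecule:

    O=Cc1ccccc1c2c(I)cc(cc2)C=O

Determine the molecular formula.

Walk through each heavy atom and fill implicit hydrogens from standard valence (C 4, N 3, O 2, S 2, halogen 1); for lowercase aromatic atoms, an aromatic c carries 1 H when it has two neighbours and 0 H with three, and aromatic n carries 0 H:
  atom 1: O, bond orders sum to 2 (valence 2) → 0 H
  atom 2: C, bond orders sum to 3 (valence 4) → 1 H
  atom 3: aromatic c, 3 neighbours → 0 H
  atom 4: aromatic c, 2 neighbours → 1 H
  atom 5: aromatic c, 2 neighbours → 1 H
  atom 6: aromatic c, 2 neighbours → 1 H
  atom 7: aromatic c, 2 neighbours → 1 H
  atom 8: aromatic c, 3 neighbours → 0 H
  atom 9: aromatic c, 3 neighbours → 0 H
  atom 10: aromatic c, 3 neighbours → 0 H
  atom 11: I (halogen, monovalent) → 0 H
  atom 12: aromatic c, 2 neighbours → 1 H
  atom 13: aromatic c, 3 neighbours → 0 H
  atom 14: aromatic c, 2 neighbours → 1 H
  atom 15: aromatic c, 2 neighbours → 1 H
  atom 16: C, bond orders sum to 3 (valence 4) → 1 H
  atom 17: O, bond orders sum to 2 (valence 2) → 0 H
Totals → C:14, H:9, I:1, O:2.

C14H9IO2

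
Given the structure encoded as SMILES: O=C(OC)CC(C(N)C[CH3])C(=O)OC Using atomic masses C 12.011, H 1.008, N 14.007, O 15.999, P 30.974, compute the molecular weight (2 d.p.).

203.24 g/mol

First, the molecular formula is C9H17NO4 (counting implicit H from valence).
  C: 9 × 12.011 = 108.099
  H: 17 × 1.008 = 17.136
  N: 1 × 14.007 = 14.007
  O: 4 × 15.999 = 63.996
Sum: 9×12.011 + 17×1.008 + 1×14.007 + 4×15.999 = 203.238 → 203.24 g/mol.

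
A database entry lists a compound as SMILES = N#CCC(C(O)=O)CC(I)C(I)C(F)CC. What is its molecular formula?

Walk through each heavy atom and fill implicit hydrogens from standard valence (C 4, N 3, O 2, S 2, halogen 1):
  atom 1: N, bond orders sum to 3 (valence 3) → 0 H
  atom 2: C, bond orders sum to 4 (valence 4) → 0 H
  atom 3: C, bond orders sum to 2 (valence 4) → 2 H
  atom 4: C, bond orders sum to 3 (valence 4) → 1 H
  atom 5: C, bond orders sum to 4 (valence 4) → 0 H
  atom 6: O, bond orders sum to 1 (valence 2) → 1 H
  atom 7: O, bond orders sum to 2 (valence 2) → 0 H
  atom 8: C, bond orders sum to 2 (valence 4) → 2 H
  atom 9: C, bond orders sum to 3 (valence 4) → 1 H
  atom 10: I (halogen, monovalent) → 0 H
  atom 11: C, bond orders sum to 3 (valence 4) → 1 H
  atom 12: I (halogen, monovalent) → 0 H
  atom 13: C, bond orders sum to 3 (valence 4) → 1 H
  atom 14: F (halogen, monovalent) → 0 H
  atom 15: C, bond orders sum to 2 (valence 4) → 2 H
  atom 16: C, bond orders sum to 1 (valence 4) → 3 H
Totals → C:10, H:14, F:1, I:2, N:1, O:2.

C10H14FI2NO2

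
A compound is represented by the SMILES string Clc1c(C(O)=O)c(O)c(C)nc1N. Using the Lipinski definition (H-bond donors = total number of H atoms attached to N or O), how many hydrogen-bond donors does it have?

4

Donors: find every N or O and count the H atoms it carries.
  atom 5 (O): bond orders sum to 1 → 1 H
  atom 6 (O): bond orders sum to 2 → 0 H
  atom 8 (O): bond orders sum to 1 → 1 H
  atom 11 (N): bond orders sum to 3 → 0 H
  atom 13 (N): bond orders sum to 1 → 2 H
Lipinski HBD = 4.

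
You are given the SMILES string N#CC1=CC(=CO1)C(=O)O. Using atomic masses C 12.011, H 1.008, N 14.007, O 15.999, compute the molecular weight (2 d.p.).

137.09 g/mol

First, the molecular formula is C6H3NO3 (counting implicit H from valence).
  C: 6 × 12.011 = 72.066
  H: 3 × 1.008 = 3.024
  N: 1 × 14.007 = 14.007
  O: 3 × 15.999 = 47.997
Sum: 6×12.011 + 3×1.008 + 1×14.007 + 3×15.999 = 137.094 → 137.09 g/mol.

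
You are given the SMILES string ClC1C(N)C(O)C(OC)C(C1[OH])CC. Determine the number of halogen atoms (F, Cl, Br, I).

1

Halogen atoms appear at heavy-atom position 1 (1×Cl).
Other groups present: 1 ether, 2 hydroxyl, 1 primary amine.
Halogen count: 1.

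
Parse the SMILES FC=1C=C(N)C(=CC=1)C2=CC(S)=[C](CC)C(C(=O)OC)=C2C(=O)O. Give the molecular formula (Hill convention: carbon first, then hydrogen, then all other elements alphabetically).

C17H16FNO4S

Walk through each heavy atom and fill implicit hydrogens from standard valence (C 4, N 3, O 2, S 2, halogen 1):
  atom 1: F (halogen, monovalent) → 0 H
  atom 2: C, bond orders sum to 4 (valence 4) → 0 H
  atom 3: C, bond orders sum to 3 (valence 4) → 1 H
  atom 4: C, bond orders sum to 4 (valence 4) → 0 H
  atom 5: N, bond orders sum to 1 (valence 3) → 2 H
  atom 6: C, bond orders sum to 4 (valence 4) → 0 H
  atom 7: C, bond orders sum to 3 (valence 4) → 1 H
  atom 8: C, bond orders sum to 3 (valence 4) → 1 H
  atom 9: C, bond orders sum to 4 (valence 4) → 0 H
  atom 10: C, bond orders sum to 3 (valence 4) → 1 H
  atom 11: C, bond orders sum to 4 (valence 4) → 0 H
  atom 12: S, bond orders sum to 1 (valence 2) → 1 H
  atom 13: C with explicit H count 0
  atom 14: C, bond orders sum to 2 (valence 4) → 2 H
  atom 15: C, bond orders sum to 1 (valence 4) → 3 H
  atom 16: C, bond orders sum to 4 (valence 4) → 0 H
  atom 17: C, bond orders sum to 4 (valence 4) → 0 H
  atom 18: O, bond orders sum to 2 (valence 2) → 0 H
  atom 19: O, bond orders sum to 2 (valence 2) → 0 H
  atom 20: C, bond orders sum to 1 (valence 4) → 3 H
  atom 21: C, bond orders sum to 4 (valence 4) → 0 H
  atom 22: C, bond orders sum to 4 (valence 4) → 0 H
  atom 23: O, bond orders sum to 2 (valence 2) → 0 H
  atom 24: O, bond orders sum to 1 (valence 2) → 1 H
Totals → C:17, H:16, F:1, N:1, O:4, S:1.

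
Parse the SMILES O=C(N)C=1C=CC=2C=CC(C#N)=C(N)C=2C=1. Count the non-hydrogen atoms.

16

Every atom symbol written in the SMILES (organic subset) is one heavy atom; implicit H are not written.
Heavy atoms by element → C:12, N:3, O:1.
Total: 16.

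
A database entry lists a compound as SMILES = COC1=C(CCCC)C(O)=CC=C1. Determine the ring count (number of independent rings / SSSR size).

1

In SMILES, each pair of matching ring-closure digits denotes one ring-closing bond; the number of such bonds equals the number of independent rings.
Ring-closure bonds here: 1.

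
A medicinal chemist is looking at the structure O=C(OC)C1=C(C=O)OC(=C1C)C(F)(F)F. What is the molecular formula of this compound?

Walk through each heavy atom and fill implicit hydrogens from standard valence (C 4, N 3, O 2, S 2, halogen 1):
  atom 1: O, bond orders sum to 2 (valence 2) → 0 H
  atom 2: C, bond orders sum to 4 (valence 4) → 0 H
  atom 3: O, bond orders sum to 2 (valence 2) → 0 H
  atom 4: C, bond orders sum to 1 (valence 4) → 3 H
  atom 5: C, bond orders sum to 4 (valence 4) → 0 H
  atom 6: C, bond orders sum to 4 (valence 4) → 0 H
  atom 7: C, bond orders sum to 3 (valence 4) → 1 H
  atom 8: O, bond orders sum to 2 (valence 2) → 0 H
  atom 9: O, bond orders sum to 2 (valence 2) → 0 H
  atom 10: C, bond orders sum to 4 (valence 4) → 0 H
  atom 11: C, bond orders sum to 4 (valence 4) → 0 H
  atom 12: C, bond orders sum to 1 (valence 4) → 3 H
  atom 13: C, bond orders sum to 4 (valence 4) → 0 H
  atom 14: F (halogen, monovalent) → 0 H
  atom 15: F (halogen, monovalent) → 0 H
  atom 16: F (halogen, monovalent) → 0 H
Totals → C:9, H:7, F:3, O:4.

C9H7F3O4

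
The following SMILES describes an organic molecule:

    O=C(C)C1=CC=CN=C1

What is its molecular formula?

C7H7NO

Walk through each heavy atom and fill implicit hydrogens from standard valence (C 4, N 3, O 2, S 2, halogen 1):
  atom 1: O, bond orders sum to 2 (valence 2) → 0 H
  atom 2: C, bond orders sum to 4 (valence 4) → 0 H
  atom 3: C, bond orders sum to 1 (valence 4) → 3 H
  atom 4: C, bond orders sum to 4 (valence 4) → 0 H
  atom 5: C, bond orders sum to 3 (valence 4) → 1 H
  atom 6: C, bond orders sum to 3 (valence 4) → 1 H
  atom 7: C, bond orders sum to 3 (valence 4) → 1 H
  atom 8: N, bond orders sum to 3 (valence 3) → 0 H
  atom 9: C, bond orders sum to 3 (valence 4) → 1 H
Totals → C:7, H:7, N:1, O:1.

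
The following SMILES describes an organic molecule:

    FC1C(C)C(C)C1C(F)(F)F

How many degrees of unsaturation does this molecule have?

Degree of unsaturation = (number of rings) + (number of π bonds).
Ring closures in the SMILES: 1.
π bonds: none → 0 DoU from unsaturation.
Total DoU = 1 + 0 = 1.

1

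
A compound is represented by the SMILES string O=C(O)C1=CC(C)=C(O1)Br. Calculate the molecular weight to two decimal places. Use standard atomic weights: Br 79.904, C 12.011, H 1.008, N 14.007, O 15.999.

First, the molecular formula is C6H5BrO3 (counting implicit H from valence).
  Br: 1 × 79.904 = 79.904
  C: 6 × 12.011 = 72.066
  H: 5 × 1.008 = 5.040
  O: 3 × 15.999 = 47.997
Sum: 1×79.904 + 6×12.011 + 5×1.008 + 3×15.999 = 205.007 → 205.01 g/mol.

205.01 g/mol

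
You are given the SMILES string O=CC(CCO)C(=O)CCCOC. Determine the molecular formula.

C9H16O4

Walk through each heavy atom and fill implicit hydrogens from standard valence (C 4, N 3, O 2, S 2, halogen 1):
  atom 1: O, bond orders sum to 2 (valence 2) → 0 H
  atom 2: C, bond orders sum to 3 (valence 4) → 1 H
  atom 3: C, bond orders sum to 3 (valence 4) → 1 H
  atom 4: C, bond orders sum to 2 (valence 4) → 2 H
  atom 5: C, bond orders sum to 2 (valence 4) → 2 H
  atom 6: O, bond orders sum to 1 (valence 2) → 1 H
  atom 7: C, bond orders sum to 4 (valence 4) → 0 H
  atom 8: O, bond orders sum to 2 (valence 2) → 0 H
  atom 9: C, bond orders sum to 2 (valence 4) → 2 H
  atom 10: C, bond orders sum to 2 (valence 4) → 2 H
  atom 11: C, bond orders sum to 2 (valence 4) → 2 H
  atom 12: O, bond orders sum to 2 (valence 2) → 0 H
  atom 13: C, bond orders sum to 1 (valence 4) → 3 H
Totals → C:9, H:16, O:4.
In Hill order: C9H16O4.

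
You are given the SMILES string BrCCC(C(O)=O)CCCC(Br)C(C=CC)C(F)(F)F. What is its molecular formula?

C13H19Br2F3O2

Walk through each heavy atom and fill implicit hydrogens from standard valence (C 4, N 3, O 2, S 2, halogen 1):
  atom 1: Br (halogen, monovalent) → 0 H
  atom 2: C, bond orders sum to 2 (valence 4) → 2 H
  atom 3: C, bond orders sum to 2 (valence 4) → 2 H
  atom 4: C, bond orders sum to 3 (valence 4) → 1 H
  atom 5: C, bond orders sum to 4 (valence 4) → 0 H
  atom 6: O, bond orders sum to 1 (valence 2) → 1 H
  atom 7: O, bond orders sum to 2 (valence 2) → 0 H
  atom 8: C, bond orders sum to 2 (valence 4) → 2 H
  atom 9: C, bond orders sum to 2 (valence 4) → 2 H
  atom 10: C, bond orders sum to 2 (valence 4) → 2 H
  atom 11: C, bond orders sum to 3 (valence 4) → 1 H
  atom 12: Br (halogen, monovalent) → 0 H
  atom 13: C, bond orders sum to 3 (valence 4) → 1 H
  atom 14: C, bond orders sum to 3 (valence 4) → 1 H
  atom 15: C, bond orders sum to 3 (valence 4) → 1 H
  atom 16: C, bond orders sum to 1 (valence 4) → 3 H
  atom 17: C, bond orders sum to 4 (valence 4) → 0 H
  atom 18: F (halogen, monovalent) → 0 H
  atom 19: F (halogen, monovalent) → 0 H
  atom 20: F (halogen, monovalent) → 0 H
Totals → C:13, H:19, Br:2, F:3, O:2.
In Hill order: C13H19Br2F3O2.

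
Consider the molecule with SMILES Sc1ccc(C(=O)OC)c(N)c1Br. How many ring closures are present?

1

In SMILES, each pair of matching ring-closure digits denotes one ring-closing bond; the number of such bonds equals the number of independent rings.
Ring-closure bonds here: 1.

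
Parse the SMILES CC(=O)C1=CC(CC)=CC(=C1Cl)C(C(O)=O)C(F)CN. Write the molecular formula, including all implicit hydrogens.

C14H17ClFNO3

Walk through each heavy atom and fill implicit hydrogens from standard valence (C 4, N 3, O 2, S 2, halogen 1):
  atom 1: C, bond orders sum to 1 (valence 4) → 3 H
  atom 2: C, bond orders sum to 4 (valence 4) → 0 H
  atom 3: O, bond orders sum to 2 (valence 2) → 0 H
  atom 4: C, bond orders sum to 4 (valence 4) → 0 H
  atom 5: C, bond orders sum to 3 (valence 4) → 1 H
  atom 6: C, bond orders sum to 4 (valence 4) → 0 H
  atom 7: C, bond orders sum to 2 (valence 4) → 2 H
  atom 8: C, bond orders sum to 1 (valence 4) → 3 H
  atom 9: C, bond orders sum to 3 (valence 4) → 1 H
  atom 10: C, bond orders sum to 4 (valence 4) → 0 H
  atom 11: C, bond orders sum to 4 (valence 4) → 0 H
  atom 12: Cl (halogen, monovalent) → 0 H
  atom 13: C, bond orders sum to 3 (valence 4) → 1 H
  atom 14: C, bond orders sum to 4 (valence 4) → 0 H
  atom 15: O, bond orders sum to 1 (valence 2) → 1 H
  atom 16: O, bond orders sum to 2 (valence 2) → 0 H
  atom 17: C, bond orders sum to 3 (valence 4) → 1 H
  atom 18: F (halogen, monovalent) → 0 H
  atom 19: C, bond orders sum to 2 (valence 4) → 2 H
  atom 20: N, bond orders sum to 1 (valence 3) → 2 H
Totals → C:14, H:17, Cl:1, F:1, N:1, O:3.
In Hill order: C14H17ClFNO3.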